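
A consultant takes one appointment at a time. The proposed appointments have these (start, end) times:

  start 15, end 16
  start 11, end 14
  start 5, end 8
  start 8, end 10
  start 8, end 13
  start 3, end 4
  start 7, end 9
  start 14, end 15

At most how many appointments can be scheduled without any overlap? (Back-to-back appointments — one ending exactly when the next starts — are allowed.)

6

Order by finish time; keep every interval that doesn't clash with the previous kept one.
By end time: (3,4), (5,8), (7,9), (8,10), (8,13), (11,14), (14,15), (15,16).
Pick (3,4); next start ≥ 4 → (5,8); next start ≥ 8 → (8,10); next start ≥ 10 → (11,14); next start ≥ 14 → (14,15); next start ≥ 15 → (15,16).
Selected 6 appointments.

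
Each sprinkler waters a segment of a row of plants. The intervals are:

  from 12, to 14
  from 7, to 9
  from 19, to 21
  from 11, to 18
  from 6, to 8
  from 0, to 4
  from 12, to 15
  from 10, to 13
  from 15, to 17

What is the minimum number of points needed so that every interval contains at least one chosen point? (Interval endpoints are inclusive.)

5

By right end: [0,4]  [6,8]  [7,9]  [10,13]  [12,14]  [12,15]  [15,17]  [11,18]  [19,21]
[0,4] uncovered → point at 4; [6,8] uncovered → point at 8; [10,13] uncovered → point at 13; [15,17] uncovered → point at 17; [19,21] uncovered → point at 21.
Points: 4, 8, 13, 17, 21 (5 total).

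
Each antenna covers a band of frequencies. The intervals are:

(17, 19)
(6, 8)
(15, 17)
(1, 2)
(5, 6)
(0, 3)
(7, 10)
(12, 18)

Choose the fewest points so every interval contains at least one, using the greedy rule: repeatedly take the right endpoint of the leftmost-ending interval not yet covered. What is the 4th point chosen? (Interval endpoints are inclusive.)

Sorted: [1,2] [0,3] [5,6] [6,8] [7,10] [15,17] [12,18] [17,19]
{[1,2],[0,3]} hit by 2; {[5,6],[6,8]} hit by 6; {[7,10]} hit by 10; {[15,17],[12,18],[17,19]} hit by 17.
Points: 2, 6, 10, 17 (4 total).

17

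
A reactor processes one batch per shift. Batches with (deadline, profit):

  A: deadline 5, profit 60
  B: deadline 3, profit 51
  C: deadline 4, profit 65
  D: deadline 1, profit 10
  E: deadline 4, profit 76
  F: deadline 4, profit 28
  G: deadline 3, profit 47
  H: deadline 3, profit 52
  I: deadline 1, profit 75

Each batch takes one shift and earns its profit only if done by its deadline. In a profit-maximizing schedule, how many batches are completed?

By profit: E(d4,76), I(d1,75), C(d4,65), A(d5,60), H(d3,52), B(d3,51), G(d3,47), F(d4,28), D(d1,10)
E→slot 4; I→slot 1; C→slot 3; A→slot 5; H→slot 2; B skipped; G skipped; F skipped; D skipped.
5 of 9 scheduled.

5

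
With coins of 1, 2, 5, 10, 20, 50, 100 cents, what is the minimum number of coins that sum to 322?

322 − 3×100→22 − 1×20→2 − 1×2→0
Total coins = 3 + 1 + 1 = 5

5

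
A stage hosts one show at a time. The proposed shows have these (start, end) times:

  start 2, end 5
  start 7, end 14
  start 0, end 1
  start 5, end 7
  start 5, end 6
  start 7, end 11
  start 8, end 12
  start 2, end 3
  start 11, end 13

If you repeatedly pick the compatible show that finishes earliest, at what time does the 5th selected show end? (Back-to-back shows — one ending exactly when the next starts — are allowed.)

13

Sorted by end: (0,1)  (2,3)  (2,5)  (5,6)  (5,7)  (7,11)  (8,12)  (11,13)  (7,14)
take (0,1); take (2,3); take (5,6); take (7,11); take (11,13).
Selected: (0,1) (2,3) (5,6) (7,11) (11,13)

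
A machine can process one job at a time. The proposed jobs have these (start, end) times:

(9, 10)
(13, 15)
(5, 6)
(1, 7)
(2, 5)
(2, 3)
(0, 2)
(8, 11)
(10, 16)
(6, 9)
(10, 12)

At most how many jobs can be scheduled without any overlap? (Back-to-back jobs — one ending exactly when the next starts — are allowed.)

Sort by end time and greedily take each interval whose start is ≥ the last chosen end.
By end time: (0,2), (2,3), (2,5), (5,6), (1,7), (6,9), (9,10), (8,11), (10,12), (13,15), (10,16).
Pick (0,2); next start ≥ 2 → (2,3); next start ≥ 3 → (5,6); next start ≥ 6 → (6,9); next start ≥ 9 → (9,10); next start ≥ 10 → (10,12); next start ≥ 12 → (13,15).
Selected 7 jobs.

7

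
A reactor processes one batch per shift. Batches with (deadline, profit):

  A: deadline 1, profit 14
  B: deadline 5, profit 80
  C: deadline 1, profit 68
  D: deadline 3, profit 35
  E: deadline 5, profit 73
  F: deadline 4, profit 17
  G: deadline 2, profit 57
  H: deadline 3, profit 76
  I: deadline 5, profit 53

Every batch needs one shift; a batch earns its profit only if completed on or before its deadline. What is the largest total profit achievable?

Sort by profit descending; place each in the latest free slot ≤ its deadline.
By profit: B(d5,80), H(d3,76), E(d5,73), C(d1,68), G(d2,57), I(d5,53), D(d3,35), F(d4,17), A(d1,14)
B→slot 5; H→slot 3; E→slot 4; C→slot 1; G→slot 2; I skipped; D skipped; F skipped; A skipped.
Profit = 68 + 57 + 76 + 73 + 80 = 354

354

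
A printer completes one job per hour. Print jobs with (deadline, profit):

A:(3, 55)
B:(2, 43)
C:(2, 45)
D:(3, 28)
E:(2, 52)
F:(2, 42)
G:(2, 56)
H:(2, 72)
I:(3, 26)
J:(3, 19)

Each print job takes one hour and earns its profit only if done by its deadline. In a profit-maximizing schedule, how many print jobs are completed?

3

By profit: H(d2,72), G(d2,56), A(d3,55), E(d2,52), C(d2,45), B(d2,43), F(d2,42), D(d3,28), I(d3,26), J(d3,19)
H→slot 2; G→slot 1; A→slot 3; E skipped; C skipped; B skipped; F skipped; D skipped; I skipped; J skipped.
3 of 10 scheduled.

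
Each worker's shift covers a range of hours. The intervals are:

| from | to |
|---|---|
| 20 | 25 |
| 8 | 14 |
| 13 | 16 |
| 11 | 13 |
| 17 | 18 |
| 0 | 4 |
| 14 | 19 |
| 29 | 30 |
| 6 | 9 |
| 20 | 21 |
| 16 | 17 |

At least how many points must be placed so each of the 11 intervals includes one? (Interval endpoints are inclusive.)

6

Sort by right endpoint; whenever an interval is uncovered, place a point at its right end.
Sorted: [0,4] [6,9] [11,13] [8,14] [13,16] [16,17] [17,18] [14,19] [20,21] [20,25] [29,30]
{[0,4]} hit by 4; {[6,9]} hit by 9; {[11,13],[8,14],[13,16]} hit by 13; {[16,17],[17,18],[14,19]} hit by 17; {[20,21],[20,25]} hit by 21; {[29,30]} hit by 30.
Points: 4, 9, 13, 17, 21, 30 (6 total).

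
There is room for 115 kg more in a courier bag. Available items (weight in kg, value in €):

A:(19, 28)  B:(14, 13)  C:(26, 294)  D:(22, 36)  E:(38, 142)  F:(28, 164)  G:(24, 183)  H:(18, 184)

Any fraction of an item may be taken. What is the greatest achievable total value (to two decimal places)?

896.00

Sort by value per unit weight and fill in that order.
Ratios (sorted): C 11.31, H 10.22, G 7.62, F 5.86, E 3.74, D 1.64, A 1.47, B 0.93
take C (26 @ 294); take H (18 @ 184); take G (24 @ 183); take F (28 @ 164); take 19/38 of E → 71.00. Capacity used 115/115.
Total value = 896.00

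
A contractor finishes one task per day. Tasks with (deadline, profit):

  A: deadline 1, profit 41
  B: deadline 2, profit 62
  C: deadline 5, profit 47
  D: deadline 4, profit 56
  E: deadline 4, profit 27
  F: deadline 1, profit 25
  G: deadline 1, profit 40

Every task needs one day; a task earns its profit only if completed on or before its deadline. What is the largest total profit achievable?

Sort by profit descending; place each in the latest free slot ≤ its deadline.
By profit: B(d2,62), D(d4,56), C(d5,47), A(d1,41), G(d1,40), E(d4,27), F(d1,25)
B→slot 2; D→slot 4; C→slot 5; A→slot 1; G skipped; E→slot 3; F skipped.
Profit = 41 + 62 + 27 + 56 + 47 = 233

233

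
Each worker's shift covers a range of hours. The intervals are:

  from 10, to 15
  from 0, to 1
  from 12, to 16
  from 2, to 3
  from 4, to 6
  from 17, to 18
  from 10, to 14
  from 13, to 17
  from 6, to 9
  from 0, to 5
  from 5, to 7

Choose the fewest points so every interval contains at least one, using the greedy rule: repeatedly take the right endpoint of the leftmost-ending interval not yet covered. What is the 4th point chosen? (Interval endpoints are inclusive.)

Sort by right endpoint; whenever an interval is uncovered, place a point at its right end.
Sorted: [0,1] [2,3] [0,5] [4,6] [5,7] [6,9] [10,14] [10,15] [12,16] [13,17] [17,18]
{[0,1]} hit by 1; {[2,3],[0,5]} hit by 3; {[4,6],[5,7],[6,9]} hit by 6; {[10,14],[10,15],[12,16],[13,17]} hit by 14; {[17,18]} hit by 18.
Points: 1, 3, 6, 14, 18 (5 total).

14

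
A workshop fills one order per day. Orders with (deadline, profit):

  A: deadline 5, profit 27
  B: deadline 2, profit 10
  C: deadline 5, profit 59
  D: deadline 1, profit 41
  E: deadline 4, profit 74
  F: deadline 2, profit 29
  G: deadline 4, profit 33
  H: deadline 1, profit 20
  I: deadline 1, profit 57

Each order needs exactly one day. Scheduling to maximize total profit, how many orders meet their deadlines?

5

Sort by profit descending; place each in the latest free slot ≤ its deadline.
Profit order: E=74 C=59 I=57 D=41 G=33 F=29 A=27 H=20 B=10
Assign: E→slot 4, C→slot 5, I→slot 1, D skipped, G→slot 3, F→slot 2, A skipped, H skipped, B skipped.
Slots: [1:I] [2:F] [3:G] [4:E] [5:C]
5 of 9 scheduled.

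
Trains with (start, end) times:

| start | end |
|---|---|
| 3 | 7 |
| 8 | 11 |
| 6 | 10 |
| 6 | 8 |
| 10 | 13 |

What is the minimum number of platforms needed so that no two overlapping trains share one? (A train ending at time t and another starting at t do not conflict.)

3

Count concurrent intervals with a sweep; the peak is the room count.
starts: [3, 6, 6, 8, 10]
ends:   [7, 8, 10, 11, 13]
s3→1 s6→2 s6→3  — peak 3.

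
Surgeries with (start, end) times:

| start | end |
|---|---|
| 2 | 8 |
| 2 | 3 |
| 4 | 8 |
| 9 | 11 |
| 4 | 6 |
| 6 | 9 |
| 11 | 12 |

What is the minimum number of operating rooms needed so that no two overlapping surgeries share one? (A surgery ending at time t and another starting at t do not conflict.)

The answer is the maximum number of intervals overlapping at any instant.
starts: [2, 2, 4, 4, 6, 9, 11]
ends:   [3, 6, 8, 8, 9, 11, 12]
s2→1 s2→2 e3→1 s4→2 s4→3  — peak 3.

3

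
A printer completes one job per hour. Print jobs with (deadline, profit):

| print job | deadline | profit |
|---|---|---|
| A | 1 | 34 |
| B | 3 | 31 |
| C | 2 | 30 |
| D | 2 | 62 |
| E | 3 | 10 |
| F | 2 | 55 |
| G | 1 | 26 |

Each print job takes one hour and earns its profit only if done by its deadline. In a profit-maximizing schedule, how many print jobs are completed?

Sort by profit descending; place each in the latest free slot ≤ its deadline.
Profit order: D=62 F=55 A=34 B=31 C=30 G=26 E=10
Assign: D→slot 2, F→slot 1, A skipped, B→slot 3, C skipped, G skipped, E skipped.
Slots: [1:F] [2:D] [3:B]
3 of 7 scheduled.

3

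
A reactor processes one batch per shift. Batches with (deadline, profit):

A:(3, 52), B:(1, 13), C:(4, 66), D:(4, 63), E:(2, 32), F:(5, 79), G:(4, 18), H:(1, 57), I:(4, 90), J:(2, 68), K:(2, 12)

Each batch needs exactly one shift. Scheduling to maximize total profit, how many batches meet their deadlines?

5

Profit order: I=90 F=79 J=68 C=66 D=63 H=57 A=52 E=32 G=18 B=13 K=12
Assign: I→slot 4, F→slot 5, J→slot 2, C→slot 3, D→slot 1, H skipped, A skipped, E skipped, G skipped, B skipped, K skipped.
Slots: [1:D] [2:J] [3:C] [4:I] [5:F]
5 of 11 scheduled.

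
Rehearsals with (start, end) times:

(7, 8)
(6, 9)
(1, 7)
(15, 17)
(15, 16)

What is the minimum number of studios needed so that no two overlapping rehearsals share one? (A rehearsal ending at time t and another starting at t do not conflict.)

Events (time:±→running): 1:+→1 6:+→2 … peak 2.

2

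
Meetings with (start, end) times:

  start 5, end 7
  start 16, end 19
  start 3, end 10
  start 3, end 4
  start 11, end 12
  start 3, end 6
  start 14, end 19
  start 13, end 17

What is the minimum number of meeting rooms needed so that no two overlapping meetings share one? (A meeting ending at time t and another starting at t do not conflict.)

3

The answer is the maximum number of intervals overlapping at any instant.
Events (time:±→running): 3:+→1 3:+→2 3:+→3 … peak 3.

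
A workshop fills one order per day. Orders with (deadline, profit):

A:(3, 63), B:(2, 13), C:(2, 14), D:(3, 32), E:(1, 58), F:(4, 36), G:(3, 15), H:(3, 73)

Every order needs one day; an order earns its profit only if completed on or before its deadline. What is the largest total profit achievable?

230

Take jobs in profit order; each goes to the latest open slot no later than its deadline.
Profit order: H=73 A=63 E=58 F=36 D=32 G=15 C=14 B=13
Assign: H→slot 3, A→slot 2, E→slot 1, F→slot 4, D skipped, G skipped, C skipped, B skipped.
Slots: [1:E] [2:A] [3:H] [4:F]
Profit = 58 + 63 + 73 + 36 = 230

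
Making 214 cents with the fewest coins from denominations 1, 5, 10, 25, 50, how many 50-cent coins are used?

Greedy: take as many of the largest coin as possible, then repeat with the remainder.
214 − 4×50→14 − 1×10→4 − 4×1→0
Count of 50: 4

4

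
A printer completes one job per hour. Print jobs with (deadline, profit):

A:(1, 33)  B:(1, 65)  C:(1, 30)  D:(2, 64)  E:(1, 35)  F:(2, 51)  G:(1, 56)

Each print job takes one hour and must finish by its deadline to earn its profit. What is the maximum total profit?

Take jobs in profit order; each goes to the latest open slot no later than its deadline.
By profit: B(d1,65), D(d2,64), G(d1,56), F(d2,51), E(d1,35), A(d1,33), C(d1,30)
B→slot 1; D→slot 2; G skipped; F skipped; E skipped; A skipped; C skipped.
Profit = 65 + 64 = 129

129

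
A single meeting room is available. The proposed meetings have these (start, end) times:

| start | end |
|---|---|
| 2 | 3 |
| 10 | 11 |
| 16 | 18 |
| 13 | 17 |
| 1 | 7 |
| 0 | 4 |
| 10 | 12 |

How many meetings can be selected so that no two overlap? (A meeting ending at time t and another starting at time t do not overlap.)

3

Order by finish time; keep every interval that doesn't clash with the previous kept one.
By end time: (2,3), (0,4), (1,7), (10,11), (10,12), (13,17), (16,18).
Pick (2,3); next start ≥ 3 → (10,11); next start ≥ 11 → (13,17).
Selected 3 meetings.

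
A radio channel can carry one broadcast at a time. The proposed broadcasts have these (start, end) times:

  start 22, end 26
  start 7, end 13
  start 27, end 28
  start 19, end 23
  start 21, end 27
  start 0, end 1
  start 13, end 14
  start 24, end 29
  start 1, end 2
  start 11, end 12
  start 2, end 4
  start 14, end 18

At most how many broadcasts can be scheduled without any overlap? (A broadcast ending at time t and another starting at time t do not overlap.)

8

Sort by end time and greedily take each interval whose start is ≥ the last chosen end.
Sorted by end: (0,1)  (1,2)  (2,4)  (11,12)  (7,13)  (13,14)  (14,18)  (19,23)  (22,26)  (21,27)  (27,28)  (24,29)
take (0,1); take (1,2); take (2,4); take (11,12); skip (7,13); take (13,14); take (14,18); take (19,23); skip (21,27); take (27,28); skip (24,29).
Selected 8 broadcasts.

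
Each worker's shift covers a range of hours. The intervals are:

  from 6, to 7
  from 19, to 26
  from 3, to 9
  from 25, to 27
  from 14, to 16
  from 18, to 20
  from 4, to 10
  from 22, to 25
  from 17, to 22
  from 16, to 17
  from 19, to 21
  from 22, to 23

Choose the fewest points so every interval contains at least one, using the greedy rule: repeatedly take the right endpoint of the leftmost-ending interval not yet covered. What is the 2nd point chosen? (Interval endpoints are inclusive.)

16

Sort by right endpoint; whenever an interval is uncovered, place a point at its right end.
Sorted: [6,7] [3,9] [4,10] [14,16] [16,17] [18,20] [19,21] [17,22] [22,23] [22,25] [19,26] [25,27]
{[6,7],[3,9],[4,10]} hit by 7; {[14,16],[16,17]} hit by 16; {[18,20],[19,21],[17,22]} hit by 20; {[22,23],[22,25],[19,26]} hit by 23; {[25,27]} hit by 27.
Points: 7, 16, 20, 23, 27 (5 total).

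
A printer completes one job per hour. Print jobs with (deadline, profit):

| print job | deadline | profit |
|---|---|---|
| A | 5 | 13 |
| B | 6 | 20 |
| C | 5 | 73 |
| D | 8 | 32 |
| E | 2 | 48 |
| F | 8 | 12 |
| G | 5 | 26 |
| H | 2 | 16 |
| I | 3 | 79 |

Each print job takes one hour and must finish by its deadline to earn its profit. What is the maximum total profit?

Take jobs in profit order; each goes to the latest open slot no later than its deadline.
By profit: I(d3,79), C(d5,73), E(d2,48), D(d8,32), G(d5,26), B(d6,20), H(d2,16), A(d5,13), F(d8,12)
I→slot 3; C→slot 5; E→slot 2; D→slot 8; G→slot 4; B→slot 6; H→slot 1; A skipped; F→slot 7.
Profit = 16 + 48 + 79 + 26 + 73 + 20 + 12 + 32 = 306

306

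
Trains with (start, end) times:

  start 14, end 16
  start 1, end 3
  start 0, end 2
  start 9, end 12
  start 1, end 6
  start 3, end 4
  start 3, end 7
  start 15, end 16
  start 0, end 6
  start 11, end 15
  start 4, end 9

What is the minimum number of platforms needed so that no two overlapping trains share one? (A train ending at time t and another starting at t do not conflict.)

Events (time:±→running): 0:+→1 0:+→2 1:+→3 1:+→4 … peak 4.

4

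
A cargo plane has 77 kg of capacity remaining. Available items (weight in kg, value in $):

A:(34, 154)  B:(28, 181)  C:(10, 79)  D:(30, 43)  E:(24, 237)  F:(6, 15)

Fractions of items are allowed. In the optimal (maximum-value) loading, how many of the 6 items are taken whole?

Greedy by value/weight ratio, highest first.
Order: E (237/24=9.88) > C (79/10=7.90) > B (181/28=6.46) > A (154/34=4.53) > F (15/6=2.50) > D (43/30=1.43)
Fill: take E (24 @ 237) → take C (10 @ 79) → take B (28 @ 181) → take 15/34 of A → 67.94; 77/77 used.
3 item(s) taken whole; one partial (take 15/34 of A).

3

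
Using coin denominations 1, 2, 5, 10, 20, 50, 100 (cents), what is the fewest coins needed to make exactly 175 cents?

4

Use the largest denomination that fits, subtract, and repeat.
175 = 1×100 + 1×50 + 1×20 + 1×5
Total coins = 1 + 1 + 1 + 1 = 4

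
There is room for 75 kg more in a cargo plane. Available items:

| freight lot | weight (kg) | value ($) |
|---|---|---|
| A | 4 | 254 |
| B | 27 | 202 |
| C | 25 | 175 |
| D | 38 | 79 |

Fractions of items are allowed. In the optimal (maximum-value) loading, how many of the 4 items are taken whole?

Sort by value per unit weight and fill in that order.
Order: A (254/4=63.50) > B (202/27=7.48) > C (175/25=7.00) > D (79/38=2.08)
Fill: take A (4 @ 254) → take B (27 @ 202) → take C (25 @ 175) → take 19/38 of D → 39.50; 75/75 used.
3 item(s) taken whole; one partial (take 19/38 of D).

3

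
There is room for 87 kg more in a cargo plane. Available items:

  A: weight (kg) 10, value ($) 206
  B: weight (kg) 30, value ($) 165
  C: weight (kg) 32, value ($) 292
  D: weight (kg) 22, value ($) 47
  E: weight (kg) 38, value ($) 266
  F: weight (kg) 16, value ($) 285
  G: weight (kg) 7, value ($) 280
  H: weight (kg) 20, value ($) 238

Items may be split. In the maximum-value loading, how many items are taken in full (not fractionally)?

Sort by value per unit weight and fill in that order.
Order: G (280/7=40.00) > A (206/10=20.60) > F (285/16=17.81) > H (238/20=11.90) > C (292/32=9.12) > E (266/38=7.00) > B (165/30=5.50) > D (47/22=2.14)
Fill: take G (7 @ 280) → take A (10 @ 206) → take F (16 @ 285) → take H (20 @ 238) → take C (32 @ 292) → take 2/38 of E → 14.00; 87/87 used.
5 item(s) taken whole; one partial (take 2/38 of E).

5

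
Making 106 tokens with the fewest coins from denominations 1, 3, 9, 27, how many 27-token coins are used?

Use the largest denomination that fits, subtract, and repeat.
106 = 3×27 + 2×9 + 2×3 + 1×1
Count of 27: 3

3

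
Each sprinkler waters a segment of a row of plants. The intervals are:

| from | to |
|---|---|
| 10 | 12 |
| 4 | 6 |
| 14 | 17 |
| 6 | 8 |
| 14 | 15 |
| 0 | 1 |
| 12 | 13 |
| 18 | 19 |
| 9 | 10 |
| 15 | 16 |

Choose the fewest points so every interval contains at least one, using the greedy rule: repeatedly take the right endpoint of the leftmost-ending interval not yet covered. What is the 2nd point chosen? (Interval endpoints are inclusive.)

Process intervals by earliest right end; each time one isn't hit yet, stab at its right endpoint.
Sorted: [0,1] [4,6] [6,8] [9,10] [10,12] [12,13] [14,15] [15,16] [14,17] [18,19]
{[0,1]} hit by 1; {[4,6],[6,8]} hit by 6; {[9,10],[10,12]} hit by 10; {[12,13]} hit by 13; {[14,15],[15,16],[14,17]} hit by 15; {[18,19]} hit by 19.
Points: 1, 6, 10, 13, 15, 19 (6 total).

6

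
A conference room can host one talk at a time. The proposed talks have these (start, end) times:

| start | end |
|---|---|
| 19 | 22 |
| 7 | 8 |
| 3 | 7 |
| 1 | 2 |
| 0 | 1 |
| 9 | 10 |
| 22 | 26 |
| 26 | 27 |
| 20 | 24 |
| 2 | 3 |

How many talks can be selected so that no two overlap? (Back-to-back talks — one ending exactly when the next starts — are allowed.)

Greedy by earliest finish: after sorting by end time, pick each interval compatible with the last pick.
Sorted by end: (0,1)  (1,2)  (2,3)  (3,7)  (7,8)  (9,10)  (19,22)  (20,24)  (22,26)  (26,27)
take (0,1); take (1,2); take (2,3); take (3,7); take (7,8); take (9,10); take (19,22); take (22,26); take (26,27).
Selected 9 talks.

9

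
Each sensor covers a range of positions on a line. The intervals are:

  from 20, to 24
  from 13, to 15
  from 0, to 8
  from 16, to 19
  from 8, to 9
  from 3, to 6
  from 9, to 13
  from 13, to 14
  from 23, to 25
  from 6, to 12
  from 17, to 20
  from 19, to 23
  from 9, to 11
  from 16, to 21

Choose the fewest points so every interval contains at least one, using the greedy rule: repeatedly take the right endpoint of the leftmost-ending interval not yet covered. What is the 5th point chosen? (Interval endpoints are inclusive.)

24

By right end: [3,6]  [0,8]  [8,9]  [9,11]  [6,12]  [9,13]  [13,14]  [13,15]  [16,19]  [17,20]  [16,21]  [19,23]  [20,24]  [23,25]
[3,6] uncovered → point at 6; [8,9] uncovered → point at 9; [13,14] uncovered → point at 14; [16,19] uncovered → point at 19; [20,24] uncovered → point at 24.
Points: 6, 9, 14, 19, 24 (5 total).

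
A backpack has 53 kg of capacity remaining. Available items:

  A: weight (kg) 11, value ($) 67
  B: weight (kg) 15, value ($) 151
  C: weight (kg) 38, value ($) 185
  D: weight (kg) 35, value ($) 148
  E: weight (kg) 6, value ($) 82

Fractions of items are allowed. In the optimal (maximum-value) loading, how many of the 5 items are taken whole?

Order: E (82/6=13.67) > B (151/15=10.07) > A (67/11=6.09) > C (185/38=4.87) > D (148/35=4.23)
Fill: take E (6 @ 82) → take B (15 @ 151) → take A (11 @ 67) → take 21/38 of C → 102.24; 53/53 used.
3 item(s) taken whole; one partial (take 21/38 of C).

3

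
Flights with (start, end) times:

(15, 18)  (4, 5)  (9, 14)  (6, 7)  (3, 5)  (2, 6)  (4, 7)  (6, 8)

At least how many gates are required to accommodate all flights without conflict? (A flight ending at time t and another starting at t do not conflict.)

Events (time:±→running): 2:+→1 3:+→2 4:+→3 4:+→4 … peak 4.

4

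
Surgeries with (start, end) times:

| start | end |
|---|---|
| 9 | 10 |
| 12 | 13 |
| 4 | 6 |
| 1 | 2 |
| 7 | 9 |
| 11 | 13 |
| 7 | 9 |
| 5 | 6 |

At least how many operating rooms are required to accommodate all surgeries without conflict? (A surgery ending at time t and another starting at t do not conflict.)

2

The answer is the maximum number of intervals overlapping at any instant.
starts: [1, 4, 5, 7, 7, 9, 11, 12]
ends:   [2, 6, 6, 9, 9, 10, 13, 13]
s1→1 e2→0 s4→1 s5→2  — peak 2.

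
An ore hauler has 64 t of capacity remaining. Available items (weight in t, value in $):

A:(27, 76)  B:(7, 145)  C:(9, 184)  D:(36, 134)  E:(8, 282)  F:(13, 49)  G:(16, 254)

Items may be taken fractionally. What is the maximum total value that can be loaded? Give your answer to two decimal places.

954.94

Greedy by value/weight ratio, highest first.
Order: E (282/8=35.25) > B (145/7=20.71) > C (184/9=20.44) > G (254/16=15.88) > F (49/13=3.77) > D (134/36=3.72) > A (76/27=2.81)
Fill: take E (8 @ 282) → take B (7 @ 145) → take C (9 @ 184) → take G (16 @ 254) → take F (13 @ 49) → take 11/36 of D → 40.94; 64/64 used.
Total value = 954.94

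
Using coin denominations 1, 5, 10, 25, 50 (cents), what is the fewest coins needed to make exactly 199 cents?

10

Greedy: take as many of the largest coin as possible, then repeat with the remainder.
199 = 3×50 + 1×25 + 2×10 + 4×1
Total coins = 3 + 1 + 2 + 4 = 10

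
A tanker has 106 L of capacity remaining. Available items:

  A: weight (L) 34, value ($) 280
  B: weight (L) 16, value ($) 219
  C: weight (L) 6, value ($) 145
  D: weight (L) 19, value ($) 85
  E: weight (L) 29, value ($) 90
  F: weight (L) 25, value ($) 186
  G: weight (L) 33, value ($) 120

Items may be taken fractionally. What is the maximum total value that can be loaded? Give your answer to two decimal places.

936.82

Ratios (sorted): C 24.17, B 13.69, A 8.24, F 7.44, D 4.47, G 3.64, E 3.10
take C (6 @ 145); take B (16 @ 219); take A (34 @ 280); take F (25 @ 186); take D (19 @ 85); take 6/33 of G → 21.82. Capacity used 106/106.
Total value = 936.82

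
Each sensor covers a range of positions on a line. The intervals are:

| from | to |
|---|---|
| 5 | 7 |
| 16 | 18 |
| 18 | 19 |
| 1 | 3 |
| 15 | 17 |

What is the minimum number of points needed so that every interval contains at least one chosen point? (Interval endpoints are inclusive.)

Sorted: [1,3] [5,7] [15,17] [16,18] [18,19]
{[1,3]} hit by 3; {[5,7]} hit by 7; {[15,17],[16,18]} hit by 17; {[18,19]} hit by 19.
Points: 3, 7, 17, 19 (4 total).

4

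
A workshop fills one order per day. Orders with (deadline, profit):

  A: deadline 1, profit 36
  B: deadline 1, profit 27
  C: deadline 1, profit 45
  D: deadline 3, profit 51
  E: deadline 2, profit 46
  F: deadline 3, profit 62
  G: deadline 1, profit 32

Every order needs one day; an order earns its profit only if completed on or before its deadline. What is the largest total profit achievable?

Sort by profit descending; place each in the latest free slot ≤ its deadline.
By profit: F(d3,62), D(d3,51), E(d2,46), C(d1,45), A(d1,36), G(d1,32), B(d1,27)
F→slot 3; D→slot 2; E→slot 1; C skipped; A skipped; G skipped; B skipped.
Profit = 46 + 51 + 62 = 159

159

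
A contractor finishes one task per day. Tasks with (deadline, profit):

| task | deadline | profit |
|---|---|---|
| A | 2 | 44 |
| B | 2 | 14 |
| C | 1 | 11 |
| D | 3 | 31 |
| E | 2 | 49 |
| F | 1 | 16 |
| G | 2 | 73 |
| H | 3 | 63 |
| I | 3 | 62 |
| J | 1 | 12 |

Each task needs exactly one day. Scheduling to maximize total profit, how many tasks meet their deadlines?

3

By profit: G(d2,73), H(d3,63), I(d3,62), E(d2,49), A(d2,44), D(d3,31), F(d1,16), B(d2,14), J(d1,12), C(d1,11)
G→slot 2; H→slot 3; I→slot 1; E skipped; A skipped; D skipped; F skipped; B skipped; J skipped; C skipped.
3 of 10 scheduled.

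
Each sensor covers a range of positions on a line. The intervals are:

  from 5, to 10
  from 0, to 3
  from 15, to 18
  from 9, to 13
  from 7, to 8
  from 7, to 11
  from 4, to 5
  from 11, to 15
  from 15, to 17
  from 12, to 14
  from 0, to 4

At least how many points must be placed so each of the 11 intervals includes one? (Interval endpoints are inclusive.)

Sort by right endpoint; whenever an interval is uncovered, place a point at its right end.
By right end: [0,3]  [0,4]  [4,5]  [7,8]  [5,10]  [7,11]  [9,13]  [12,14]  [11,15]  [15,17]  [15,18]
[0,3] uncovered → point at 3; [4,5] uncovered → point at 5; [7,8] uncovered → point at 8; [9,13] uncovered → point at 13; [15,17] uncovered → point at 17.
Points: 3, 5, 8, 13, 17 (5 total).

5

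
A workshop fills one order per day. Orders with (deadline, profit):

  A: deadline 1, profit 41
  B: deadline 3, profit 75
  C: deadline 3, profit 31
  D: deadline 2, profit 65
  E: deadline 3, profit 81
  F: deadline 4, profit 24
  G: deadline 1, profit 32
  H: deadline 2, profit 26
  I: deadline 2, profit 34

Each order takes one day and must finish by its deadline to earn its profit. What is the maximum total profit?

245

Take jobs in profit order; each goes to the latest open slot no later than its deadline.
By profit: E(d3,81), B(d3,75), D(d2,65), A(d1,41), I(d2,34), G(d1,32), C(d3,31), H(d2,26), F(d4,24)
E→slot 3; B→slot 2; D→slot 1; A skipped; I skipped; G skipped; C skipped; H skipped; F→slot 4.
Profit = 65 + 75 + 81 + 24 = 245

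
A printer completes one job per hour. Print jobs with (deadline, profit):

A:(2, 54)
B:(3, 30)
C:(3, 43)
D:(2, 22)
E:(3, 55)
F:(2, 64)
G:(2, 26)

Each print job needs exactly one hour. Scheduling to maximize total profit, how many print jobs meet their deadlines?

3

Sort by profit descending; place each in the latest free slot ≤ its deadline.
By profit: F(d2,64), E(d3,55), A(d2,54), C(d3,43), B(d3,30), G(d2,26), D(d2,22)
F→slot 2; E→slot 3; A→slot 1; C skipped; B skipped; G skipped; D skipped.
3 of 7 scheduled.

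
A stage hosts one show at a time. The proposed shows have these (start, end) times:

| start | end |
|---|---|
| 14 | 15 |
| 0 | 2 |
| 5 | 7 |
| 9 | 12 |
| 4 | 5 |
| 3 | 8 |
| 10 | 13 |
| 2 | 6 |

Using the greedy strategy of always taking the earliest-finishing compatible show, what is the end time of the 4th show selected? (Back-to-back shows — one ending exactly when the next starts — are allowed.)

By end time: (0,2), (4,5), (2,6), (5,7), (3,8), (9,12), (10,13), (14,15).
Pick (0,2); next start ≥ 2 → (4,5); next start ≥ 5 → (5,7); next start ≥ 7 → (9,12); next start ≥ 12 → (14,15).
Selected: (0,2) (4,5) (5,7) (9,12) (14,15)

12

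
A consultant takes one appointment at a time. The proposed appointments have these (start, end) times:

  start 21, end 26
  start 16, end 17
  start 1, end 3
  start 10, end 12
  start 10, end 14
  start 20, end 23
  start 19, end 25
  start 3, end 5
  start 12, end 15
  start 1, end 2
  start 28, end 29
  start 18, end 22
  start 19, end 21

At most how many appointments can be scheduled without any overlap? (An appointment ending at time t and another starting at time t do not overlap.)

By end time: (1,2), (1,3), (3,5), (10,12), (10,14), (12,15), (16,17), (19,21), (18,22), (20,23), (19,25), (21,26), (28,29).
Pick (1,2); next start ≥ 2 → (3,5); next start ≥ 5 → (10,12); next start ≥ 12 → (12,15); next start ≥ 15 → (16,17); next start ≥ 17 → (19,21); next start ≥ 21 → (21,26); next start ≥ 26 → (28,29).
Selected 8 appointments.

8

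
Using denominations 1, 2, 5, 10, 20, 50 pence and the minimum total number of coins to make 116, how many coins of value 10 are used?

Greedy: take as many of the largest coin as possible, then repeat with the remainder.
116 − 2×50→16 − 1×10→6 − 1×5→1 − 1×1→0
Count of 10: 1

1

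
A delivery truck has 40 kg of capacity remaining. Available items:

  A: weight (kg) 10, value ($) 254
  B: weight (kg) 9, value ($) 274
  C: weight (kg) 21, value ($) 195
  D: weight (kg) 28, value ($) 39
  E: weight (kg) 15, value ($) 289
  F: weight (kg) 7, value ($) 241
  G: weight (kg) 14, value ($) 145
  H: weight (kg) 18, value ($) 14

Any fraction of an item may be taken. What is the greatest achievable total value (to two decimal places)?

Greedy by value/weight ratio, highest first.
Order: F (241/7=34.43) > B (274/9=30.44) > A (254/10=25.40) > E (289/15=19.27) > G (145/14=10.36) > C (195/21=9.29) > D (39/28=1.39) > H (14/18=0.78)
Fill: take F (7 @ 241) → take B (9 @ 274) → take A (10 @ 254) → take 14/15 of E → 269.73; 40/40 used.
Total value = 1038.73

1038.73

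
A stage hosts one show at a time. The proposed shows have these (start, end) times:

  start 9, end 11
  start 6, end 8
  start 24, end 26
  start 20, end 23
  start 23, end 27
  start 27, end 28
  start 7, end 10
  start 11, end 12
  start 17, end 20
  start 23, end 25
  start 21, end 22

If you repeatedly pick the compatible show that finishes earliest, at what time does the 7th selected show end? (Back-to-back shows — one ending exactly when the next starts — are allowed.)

28

Sort by end time and greedily take each interval whose start is ≥ the last chosen end.
By end time: (6,8), (7,10), (9,11), (11,12), (17,20), (21,22), (20,23), (23,25), (24,26), (23,27), (27,28).
Pick (6,8); next start ≥ 8 → (9,11); next start ≥ 11 → (11,12); next start ≥ 12 → (17,20); next start ≥ 20 → (21,22); next start ≥ 22 → (23,25); next start ≥ 25 → (27,28).
Selected: (6,8) (9,11) (11,12) (17,20) (21,22) (23,25) (27,28)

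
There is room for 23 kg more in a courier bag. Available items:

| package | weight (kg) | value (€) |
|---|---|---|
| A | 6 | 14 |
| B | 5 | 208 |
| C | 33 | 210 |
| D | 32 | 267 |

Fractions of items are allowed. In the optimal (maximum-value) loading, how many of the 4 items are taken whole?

1

Order: B (208/5=41.60) > D (267/32=8.34) > C (210/33=6.36) > A (14/6=2.33)
Fill: take B (5 @ 208) → take 18/32 of D → 150.19; 23/23 used.
1 item(s) taken whole; one partial (take 18/32 of D).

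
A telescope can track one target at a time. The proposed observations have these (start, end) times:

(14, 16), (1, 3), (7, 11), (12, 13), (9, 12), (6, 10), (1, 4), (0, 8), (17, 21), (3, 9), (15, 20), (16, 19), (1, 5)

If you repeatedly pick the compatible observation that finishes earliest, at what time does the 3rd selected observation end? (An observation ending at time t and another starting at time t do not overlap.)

Sorted by end: (1,3)  (1,4)  (1,5)  (0,8)  (3,9)  (6,10)  (7,11)  (9,12)  (12,13)  (14,16)  (16,19)  (15,20)  (17,21)
take (1,3); skip (1,4); take (3,9); skip (6,10); take (9,12); take (12,13); take (14,16); take (16,19); skip (15,20).
Selected: (1,3) (3,9) (9,12) (12,13) (14,16) (16,19)

12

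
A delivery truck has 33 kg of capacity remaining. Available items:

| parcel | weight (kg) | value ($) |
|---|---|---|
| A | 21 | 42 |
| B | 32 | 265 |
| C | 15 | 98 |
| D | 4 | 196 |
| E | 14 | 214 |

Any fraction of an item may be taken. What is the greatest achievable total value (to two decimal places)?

Greedy by value/weight ratio, highest first.
Order: D (196/4=49.00) > E (214/14=15.29) > B (265/32=8.28) > C (98/15=6.53) > A (42/21=2.00)
Fill: take D (4 @ 196) → take E (14 @ 214) → take 15/32 of B → 124.22; 33/33 used.
Total value = 534.22

534.22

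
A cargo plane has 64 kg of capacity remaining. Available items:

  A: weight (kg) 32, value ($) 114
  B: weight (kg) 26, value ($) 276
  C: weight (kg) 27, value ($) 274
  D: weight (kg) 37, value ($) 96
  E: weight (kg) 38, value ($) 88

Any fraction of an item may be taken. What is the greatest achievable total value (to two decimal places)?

Sort by value per unit weight and fill in that order.
Ratios (sorted): B 10.62, C 10.15, A 3.56, D 2.59, E 2.32
take B (26 @ 276); take C (27 @ 274); take 11/32 of A → 39.19. Capacity used 64/64.
Total value = 589.19

589.19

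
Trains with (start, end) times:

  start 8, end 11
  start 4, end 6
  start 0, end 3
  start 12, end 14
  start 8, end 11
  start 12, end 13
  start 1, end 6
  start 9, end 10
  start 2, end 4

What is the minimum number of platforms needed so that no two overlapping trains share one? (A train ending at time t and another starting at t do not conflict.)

Events (time:±→running): 0:+→1 1:+→2 2:+→3 … peak 3.

3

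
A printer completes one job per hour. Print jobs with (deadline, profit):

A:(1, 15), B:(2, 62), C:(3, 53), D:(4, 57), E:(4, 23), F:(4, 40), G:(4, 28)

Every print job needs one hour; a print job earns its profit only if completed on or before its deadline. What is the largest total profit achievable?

Profit order: B=62 D=57 C=53 F=40 G=28 E=23 A=15
Assign: B→slot 2, D→slot 4, C→slot 3, F→slot 1, G skipped, E skipped, A skipped.
Slots: [1:F] [2:B] [3:C] [4:D]
Profit = 40 + 62 + 53 + 57 = 212

212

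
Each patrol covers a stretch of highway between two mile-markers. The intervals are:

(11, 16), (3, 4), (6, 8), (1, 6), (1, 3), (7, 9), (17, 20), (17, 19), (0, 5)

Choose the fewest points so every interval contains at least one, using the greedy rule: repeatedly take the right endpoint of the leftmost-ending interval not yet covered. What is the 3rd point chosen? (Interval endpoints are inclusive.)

By right end: [1,3]  [3,4]  [0,5]  [1,6]  [6,8]  [7,9]  [11,16]  [17,19]  [17,20]
[1,3] uncovered → point at 3; [6,8] uncovered → point at 8; [11,16] uncovered → point at 16; [17,19] uncovered → point at 19.
Points: 3, 8, 16, 19 (4 total).

16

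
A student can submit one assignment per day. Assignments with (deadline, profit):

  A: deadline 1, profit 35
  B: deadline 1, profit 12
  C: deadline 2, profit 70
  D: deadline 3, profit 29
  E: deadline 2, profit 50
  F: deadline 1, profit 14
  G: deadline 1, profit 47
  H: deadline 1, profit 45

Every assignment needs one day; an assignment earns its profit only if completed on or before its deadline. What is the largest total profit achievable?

Sort by profit descending; place each in the latest free slot ≤ its deadline.
By profit: C(d2,70), E(d2,50), G(d1,47), H(d1,45), A(d1,35), D(d3,29), F(d1,14), B(d1,12)
C→slot 2; E→slot 1; G skipped; H skipped; A skipped; D→slot 3; F skipped; B skipped.
Profit = 50 + 70 + 29 = 149

149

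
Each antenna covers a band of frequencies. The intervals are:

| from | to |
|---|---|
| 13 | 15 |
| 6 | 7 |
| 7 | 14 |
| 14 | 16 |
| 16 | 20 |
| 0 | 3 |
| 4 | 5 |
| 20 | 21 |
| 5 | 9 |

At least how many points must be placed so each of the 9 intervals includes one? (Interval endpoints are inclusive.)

5

Sort by right endpoint; whenever an interval is uncovered, place a point at its right end.
By right end: [0,3]  [4,5]  [6,7]  [5,9]  [7,14]  [13,15]  [14,16]  [16,20]  [20,21]
[0,3] uncovered → point at 3; [4,5] uncovered → point at 5; [6,7] uncovered → point at 7; [13,15] uncovered → point at 15; [16,20] uncovered → point at 20.
Points: 3, 5, 7, 15, 20 (5 total).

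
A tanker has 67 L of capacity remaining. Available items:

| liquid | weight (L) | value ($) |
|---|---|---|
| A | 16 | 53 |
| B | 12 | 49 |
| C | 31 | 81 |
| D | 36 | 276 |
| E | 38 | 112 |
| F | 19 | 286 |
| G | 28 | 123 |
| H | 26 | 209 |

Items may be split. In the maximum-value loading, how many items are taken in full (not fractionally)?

2

Sort by value per unit weight and fill in that order.
Ratios (sorted): F 15.05, H 8.04, D 7.67, G 4.39, B 4.08, A 3.31, E 2.95, C 2.61
take F (19 @ 286); take H (26 @ 209); take 22/36 of D → 168.67. Capacity used 67/67.
2 item(s) taken whole; one partial (take 22/36 of D).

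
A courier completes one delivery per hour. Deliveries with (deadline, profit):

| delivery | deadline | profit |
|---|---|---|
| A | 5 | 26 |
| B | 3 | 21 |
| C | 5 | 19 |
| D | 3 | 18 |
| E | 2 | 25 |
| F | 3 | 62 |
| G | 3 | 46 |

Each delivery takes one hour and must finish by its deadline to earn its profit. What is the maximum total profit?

Profit order: F=62 G=46 A=26 E=25 B=21 C=19 D=18
Assign: F→slot 3, G→slot 2, A→slot 5, E→slot 1, B skipped, C→slot 4, D skipped.
Slots: [1:E] [2:G] [3:F] [4:C] [5:A]
Profit = 25 + 46 + 62 + 19 + 26 = 178

178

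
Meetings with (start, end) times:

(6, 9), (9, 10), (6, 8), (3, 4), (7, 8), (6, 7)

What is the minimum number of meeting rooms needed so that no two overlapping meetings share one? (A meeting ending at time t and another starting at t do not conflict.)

Events (time:±→running): 3:+→1 4:-→0 6:+→1 6:+→2 6:+→3 … peak 3.

3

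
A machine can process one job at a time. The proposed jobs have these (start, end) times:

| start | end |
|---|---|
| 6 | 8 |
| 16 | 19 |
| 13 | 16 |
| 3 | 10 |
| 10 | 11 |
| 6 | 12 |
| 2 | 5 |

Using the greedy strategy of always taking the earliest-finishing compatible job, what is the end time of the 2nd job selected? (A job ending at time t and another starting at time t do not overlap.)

Order by finish time; keep every interval that doesn't clash with the previous kept one.
By end time: (2,5), (6,8), (3,10), (10,11), (6,12), (13,16), (16,19).
Pick (2,5); next start ≥ 5 → (6,8); next start ≥ 8 → (10,11); next start ≥ 11 → (13,16); next start ≥ 16 → (16,19).
Selected: (2,5) (6,8) (10,11) (13,16) (16,19)

8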